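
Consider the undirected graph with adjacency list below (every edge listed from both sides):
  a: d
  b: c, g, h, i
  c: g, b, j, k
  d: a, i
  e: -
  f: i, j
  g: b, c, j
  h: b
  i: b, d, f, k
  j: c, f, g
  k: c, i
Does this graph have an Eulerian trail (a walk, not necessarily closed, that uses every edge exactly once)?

No

Degrees: a:1, b:4, c:4, d:2, e:0, f:2, g:3, h:1, i:4, j:3, k:2
Odd-degree vertices: a, g, h, j (4 total).
An Eulerian trail requires 0 or 2 odd-degree vertices; here there are 4.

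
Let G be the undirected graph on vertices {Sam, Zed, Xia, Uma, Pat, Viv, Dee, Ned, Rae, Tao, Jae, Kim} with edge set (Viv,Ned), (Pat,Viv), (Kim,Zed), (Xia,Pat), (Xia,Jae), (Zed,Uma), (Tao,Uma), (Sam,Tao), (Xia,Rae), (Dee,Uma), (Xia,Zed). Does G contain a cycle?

No

The graph has 12 vertices, 11 edges, and 1 connected component.
A forest on 12 vertices with 1 component has exactly 11 edges, which matches — so no cycle.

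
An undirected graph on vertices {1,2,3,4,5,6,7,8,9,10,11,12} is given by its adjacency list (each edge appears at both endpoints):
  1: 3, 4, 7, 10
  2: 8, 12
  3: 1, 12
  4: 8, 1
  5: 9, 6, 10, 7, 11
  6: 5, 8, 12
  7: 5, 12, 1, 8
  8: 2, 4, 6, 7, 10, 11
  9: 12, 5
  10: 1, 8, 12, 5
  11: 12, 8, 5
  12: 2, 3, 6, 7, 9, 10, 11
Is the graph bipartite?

Color {2, 3, 4, 6, 7, 9, 10, 11} black and {1, 5, 8, 12} white. No edge joins two same-colored vertices, so the graph is bipartite.

Yes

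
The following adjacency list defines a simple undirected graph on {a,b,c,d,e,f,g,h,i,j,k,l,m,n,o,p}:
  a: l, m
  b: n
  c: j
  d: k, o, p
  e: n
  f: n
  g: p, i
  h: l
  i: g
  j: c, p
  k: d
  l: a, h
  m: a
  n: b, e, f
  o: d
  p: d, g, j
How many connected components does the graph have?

Component: {a, h, l, m}
Component: {b, e, f, n}
Component: {c, d, g, i, j, k, o, p}

3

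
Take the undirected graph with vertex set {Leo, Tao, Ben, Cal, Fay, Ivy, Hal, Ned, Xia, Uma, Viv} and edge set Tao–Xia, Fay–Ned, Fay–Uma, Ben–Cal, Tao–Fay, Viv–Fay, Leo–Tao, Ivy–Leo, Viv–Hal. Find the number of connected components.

Component: {Ben, Cal}
Component: {Leo, Tao, Fay, Ivy, Hal, Ned, Xia, Uma, Viv}

2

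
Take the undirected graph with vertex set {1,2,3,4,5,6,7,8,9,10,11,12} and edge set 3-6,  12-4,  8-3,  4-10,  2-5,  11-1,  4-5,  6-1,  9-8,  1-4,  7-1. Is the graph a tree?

The graph has 12 vertices and 11 edges.
Connected and |E| = |V| - 1, which characterizes a tree.

Yes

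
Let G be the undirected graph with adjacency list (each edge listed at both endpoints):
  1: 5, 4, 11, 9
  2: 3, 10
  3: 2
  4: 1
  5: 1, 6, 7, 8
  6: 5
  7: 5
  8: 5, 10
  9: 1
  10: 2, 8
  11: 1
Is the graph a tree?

The graph has 11 vertices and 10 edges.
Connected and |E| = |V| - 1, which characterizes a tree.

Yes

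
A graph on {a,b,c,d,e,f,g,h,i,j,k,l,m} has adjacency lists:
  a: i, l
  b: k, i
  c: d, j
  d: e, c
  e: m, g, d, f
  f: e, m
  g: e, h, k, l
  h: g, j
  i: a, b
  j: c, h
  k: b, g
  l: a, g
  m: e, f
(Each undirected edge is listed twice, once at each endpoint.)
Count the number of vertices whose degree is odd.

0

Degrees: a:2, b:2, c:2, d:2, e:4, f:2, g:4, h:2, i:2, j:2, k:2, l:2, m:2
Odd-degree vertices: none.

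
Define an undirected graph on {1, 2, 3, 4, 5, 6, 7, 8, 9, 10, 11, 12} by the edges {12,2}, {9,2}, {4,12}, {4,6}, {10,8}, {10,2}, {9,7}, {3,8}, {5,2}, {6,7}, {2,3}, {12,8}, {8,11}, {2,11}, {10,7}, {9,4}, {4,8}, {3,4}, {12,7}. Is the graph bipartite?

No

The cycle 4-8-12-4 has length 3, which is odd, so the graph is not bipartite.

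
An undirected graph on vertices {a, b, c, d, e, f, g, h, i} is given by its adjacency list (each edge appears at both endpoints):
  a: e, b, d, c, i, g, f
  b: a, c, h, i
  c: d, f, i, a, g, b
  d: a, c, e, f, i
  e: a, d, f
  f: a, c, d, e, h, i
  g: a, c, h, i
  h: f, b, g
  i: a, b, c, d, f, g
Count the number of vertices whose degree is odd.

Degrees: a:7, b:4, c:6, d:5, e:3, f:6, g:4, h:3, i:6
Odd-degree vertices: a, d, e, h.

4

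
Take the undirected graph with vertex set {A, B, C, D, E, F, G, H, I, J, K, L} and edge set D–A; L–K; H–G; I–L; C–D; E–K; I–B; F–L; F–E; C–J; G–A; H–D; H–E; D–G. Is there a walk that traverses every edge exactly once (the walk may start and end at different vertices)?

Degrees: A:2, B:1, C:2, D:4, E:3, F:2, G:3, H:3, I:2, J:1, K:2, L:3
Odd-degree vertices: B, E, G, H, J, L (6 total).
With 6 odd-degree vertices (more than two), no single trail can use every edge.

No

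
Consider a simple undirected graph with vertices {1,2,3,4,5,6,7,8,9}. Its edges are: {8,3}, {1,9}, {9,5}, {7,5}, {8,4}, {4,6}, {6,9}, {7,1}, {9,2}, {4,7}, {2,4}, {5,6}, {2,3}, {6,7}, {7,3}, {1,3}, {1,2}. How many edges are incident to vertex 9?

Neighbors of 9: 1, 2, 5, 6.

4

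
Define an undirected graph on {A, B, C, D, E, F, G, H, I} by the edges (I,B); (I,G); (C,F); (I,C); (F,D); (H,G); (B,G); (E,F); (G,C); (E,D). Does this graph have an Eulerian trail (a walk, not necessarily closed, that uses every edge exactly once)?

No

Degrees: A:0, B:2, C:3, D:2, E:2, F:3, G:4, H:1, I:3
Odd-degree vertices: C, F, H, I (4 total).
An Eulerian trail requires 0 or 2 odd-degree vertices; here there are 4.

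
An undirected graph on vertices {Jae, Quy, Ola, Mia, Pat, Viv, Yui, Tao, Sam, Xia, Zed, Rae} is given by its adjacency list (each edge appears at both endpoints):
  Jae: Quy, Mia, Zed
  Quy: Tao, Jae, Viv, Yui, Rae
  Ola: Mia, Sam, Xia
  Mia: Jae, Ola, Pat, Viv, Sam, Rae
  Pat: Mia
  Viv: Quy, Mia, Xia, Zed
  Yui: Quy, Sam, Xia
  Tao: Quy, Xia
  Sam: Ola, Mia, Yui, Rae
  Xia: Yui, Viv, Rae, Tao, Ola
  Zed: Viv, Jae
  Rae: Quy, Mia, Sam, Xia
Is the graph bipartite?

Sam-Mia-Rae-Sam is an odd cycle (length 3), and a bipartite graph can contain only even cycles.

No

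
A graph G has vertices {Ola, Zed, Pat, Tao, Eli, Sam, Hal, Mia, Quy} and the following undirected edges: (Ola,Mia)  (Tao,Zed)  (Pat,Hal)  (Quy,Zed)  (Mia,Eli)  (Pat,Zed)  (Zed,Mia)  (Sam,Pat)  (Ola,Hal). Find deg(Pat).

Neighbors of Pat: Zed, Sam, Hal.

3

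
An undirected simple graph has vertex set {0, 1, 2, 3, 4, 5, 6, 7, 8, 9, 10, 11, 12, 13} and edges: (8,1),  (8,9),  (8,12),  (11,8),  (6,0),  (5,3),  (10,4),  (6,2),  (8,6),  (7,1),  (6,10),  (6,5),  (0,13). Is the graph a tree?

Yes

|V| = 14, |E| = 13.
It is connected with exactly 13 edges, hence acyclic — it is a tree.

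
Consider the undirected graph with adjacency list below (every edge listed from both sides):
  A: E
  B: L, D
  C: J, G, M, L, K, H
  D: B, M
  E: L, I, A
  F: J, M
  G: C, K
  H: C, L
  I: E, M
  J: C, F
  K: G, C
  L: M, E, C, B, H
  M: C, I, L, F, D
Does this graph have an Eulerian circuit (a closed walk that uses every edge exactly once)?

No

Degrees: A:1, B:2, C:6, D:2, E:3, F:2, G:2, H:2, I:2, J:2, K:2, L:5, M:5
Vertices with odd degree: A, E, L, M. An Eulerian circuit requires all degrees even.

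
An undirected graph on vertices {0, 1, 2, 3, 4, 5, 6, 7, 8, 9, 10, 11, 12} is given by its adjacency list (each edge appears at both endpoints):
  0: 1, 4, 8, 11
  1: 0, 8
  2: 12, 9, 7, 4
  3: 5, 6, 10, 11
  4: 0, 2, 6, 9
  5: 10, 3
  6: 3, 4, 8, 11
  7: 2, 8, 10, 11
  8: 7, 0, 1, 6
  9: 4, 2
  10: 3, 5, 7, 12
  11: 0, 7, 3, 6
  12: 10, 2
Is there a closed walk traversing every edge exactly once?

Degrees: 0:4, 1:2, 2:4, 3:4, 4:4, 5:2, 6:4, 7:4, 8:4, 9:2, 10:4, 11:4, 12:2
Every vertex has even degree and the edges form a single connected piece, so an Eulerian circuit exists.

Yes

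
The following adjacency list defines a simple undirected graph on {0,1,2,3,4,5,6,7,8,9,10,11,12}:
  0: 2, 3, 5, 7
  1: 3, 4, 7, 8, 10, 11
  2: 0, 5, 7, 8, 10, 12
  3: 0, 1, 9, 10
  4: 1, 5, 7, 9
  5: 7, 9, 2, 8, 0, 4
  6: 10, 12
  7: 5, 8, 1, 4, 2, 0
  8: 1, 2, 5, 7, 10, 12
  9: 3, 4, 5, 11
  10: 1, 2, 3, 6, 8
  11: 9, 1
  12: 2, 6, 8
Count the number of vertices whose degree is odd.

2

Degrees: 0:4, 1:6, 2:6, 3:4, 4:4, 5:6, 6:2, 7:6, 8:6, 9:4, 10:5, 11:2, 12:3
Odd-degree vertices: 10, 12.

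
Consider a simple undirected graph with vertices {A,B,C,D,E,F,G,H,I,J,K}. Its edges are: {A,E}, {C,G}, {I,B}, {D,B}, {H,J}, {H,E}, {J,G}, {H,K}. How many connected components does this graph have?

Component: {F}
Component: {B, D, I}
Component: {A, C, E, G, H, J, K}

3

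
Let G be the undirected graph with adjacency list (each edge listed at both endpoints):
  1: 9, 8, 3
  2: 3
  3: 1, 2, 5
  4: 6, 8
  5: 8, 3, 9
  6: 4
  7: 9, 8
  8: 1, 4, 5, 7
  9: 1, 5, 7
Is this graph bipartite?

A valid 2-coloring puts {3, 6, 8, 9} on one side and {1, 2, 4, 5, 7} on the other; every edge crosses between the two sides.

Yes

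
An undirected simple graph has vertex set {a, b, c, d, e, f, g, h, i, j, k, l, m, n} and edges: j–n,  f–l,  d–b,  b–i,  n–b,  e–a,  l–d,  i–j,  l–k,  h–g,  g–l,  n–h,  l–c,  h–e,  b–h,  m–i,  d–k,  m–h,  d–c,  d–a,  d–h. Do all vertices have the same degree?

No

Degrees: a:2, b:4, c:2, d:6, e:2, f:1, g:2, h:6, i:3, j:2, k:2, l:5, m:2, n:3
Degrees are not all equal (e.g. deg(f)=1 but deg(d)=6); not regular.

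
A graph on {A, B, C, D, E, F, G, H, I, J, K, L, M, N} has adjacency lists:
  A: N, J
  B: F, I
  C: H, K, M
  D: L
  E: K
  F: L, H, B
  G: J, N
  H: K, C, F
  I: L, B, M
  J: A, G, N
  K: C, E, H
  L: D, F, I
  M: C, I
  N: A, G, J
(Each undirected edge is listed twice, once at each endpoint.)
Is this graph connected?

No

Component: {A, G, J, N}
Component: {B, C, D, E, F, H, I, K, L, M}
There are 2 separate components, so the graph is not connected.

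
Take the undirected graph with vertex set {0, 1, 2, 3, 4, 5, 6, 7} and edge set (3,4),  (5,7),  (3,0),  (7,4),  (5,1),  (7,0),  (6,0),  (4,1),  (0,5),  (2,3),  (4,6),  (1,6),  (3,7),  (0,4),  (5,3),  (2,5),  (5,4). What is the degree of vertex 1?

Neighbors of 1: 4, 5, 6.

3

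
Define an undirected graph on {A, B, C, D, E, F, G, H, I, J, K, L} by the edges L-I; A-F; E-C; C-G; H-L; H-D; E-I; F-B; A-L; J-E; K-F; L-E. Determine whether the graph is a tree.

|V| = 12, |E| = 12.
Connected but with 12 > 11 edges, so it has a cycle and is not a tree.

No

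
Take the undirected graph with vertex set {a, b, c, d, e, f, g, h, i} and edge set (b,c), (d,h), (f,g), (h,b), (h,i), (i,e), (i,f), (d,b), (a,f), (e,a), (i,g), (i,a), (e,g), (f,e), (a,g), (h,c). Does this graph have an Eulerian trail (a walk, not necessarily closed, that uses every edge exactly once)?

Yes

Degrees: a:4, b:3, c:2, d:2, e:4, f:4, g:4, h:4, i:5
Odd-degree vertices: b, i (2 total).
With 2 odd-degree vertices and all edges in one connected piece, an Eulerian trail exists (from b to i).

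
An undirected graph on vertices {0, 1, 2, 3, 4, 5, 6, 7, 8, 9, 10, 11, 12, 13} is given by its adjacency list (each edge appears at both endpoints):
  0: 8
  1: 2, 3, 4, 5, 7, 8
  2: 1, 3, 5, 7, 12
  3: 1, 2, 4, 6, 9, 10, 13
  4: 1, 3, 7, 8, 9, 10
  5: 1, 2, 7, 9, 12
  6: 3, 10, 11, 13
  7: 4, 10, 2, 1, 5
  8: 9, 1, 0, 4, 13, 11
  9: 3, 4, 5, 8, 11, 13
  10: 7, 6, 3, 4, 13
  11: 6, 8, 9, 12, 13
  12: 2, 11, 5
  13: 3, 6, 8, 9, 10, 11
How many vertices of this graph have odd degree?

Degrees: 0:1, 1:6, 2:5, 3:7, 4:6, 5:5, 6:4, 7:5, 8:6, 9:6, 10:5, 11:5, 12:3, 13:6
Odd-degree vertices: 0, 2, 3, 5, 7, 10, 11, 12.

8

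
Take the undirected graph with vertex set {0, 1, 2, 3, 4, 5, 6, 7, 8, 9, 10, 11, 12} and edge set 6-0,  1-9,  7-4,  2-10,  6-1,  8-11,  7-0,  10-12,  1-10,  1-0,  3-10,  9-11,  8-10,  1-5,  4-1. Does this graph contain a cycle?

Yes

The graph has 13 vertices, 15 edges, and 1 connected component.
Since 15 > 13 - 1, a cycle must exist; for instance 1-10-8-11-9-1.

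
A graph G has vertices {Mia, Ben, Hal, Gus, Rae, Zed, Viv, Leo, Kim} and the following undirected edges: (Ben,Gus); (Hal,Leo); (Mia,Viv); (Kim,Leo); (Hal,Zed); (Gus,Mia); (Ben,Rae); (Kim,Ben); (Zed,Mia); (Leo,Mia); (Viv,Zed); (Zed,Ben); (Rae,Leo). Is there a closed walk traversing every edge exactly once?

Yes

Degrees: Mia:4, Ben:4, Hal:2, Gus:2, Rae:2, Zed:4, Viv:2, Leo:4, Kim:2
All degrees are even and the non-isolated vertices are connected — an Eulerian circuit exists.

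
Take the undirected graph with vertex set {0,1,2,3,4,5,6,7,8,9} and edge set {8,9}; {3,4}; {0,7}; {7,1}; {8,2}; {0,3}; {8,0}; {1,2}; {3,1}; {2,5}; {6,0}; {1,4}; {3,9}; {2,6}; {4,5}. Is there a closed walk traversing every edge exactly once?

No

Degrees: 0:4, 1:4, 2:4, 3:4, 4:3, 5:2, 6:2, 7:2, 8:3, 9:2
4, 8 have odd degree; an Eulerian circuit needs every degree to be even, so none exists.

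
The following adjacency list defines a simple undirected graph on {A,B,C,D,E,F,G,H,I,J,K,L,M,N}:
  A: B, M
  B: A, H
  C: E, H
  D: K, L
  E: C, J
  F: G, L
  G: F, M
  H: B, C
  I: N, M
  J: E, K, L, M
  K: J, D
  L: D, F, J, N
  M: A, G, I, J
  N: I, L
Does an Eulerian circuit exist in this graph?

Yes

Degrees: A:2, B:2, C:2, D:2, E:2, F:2, G:2, H:2, I:2, J:4, K:2, L:4, M:4, N:2
All degrees are even and the non-isolated vertices are connected — an Eulerian circuit exists.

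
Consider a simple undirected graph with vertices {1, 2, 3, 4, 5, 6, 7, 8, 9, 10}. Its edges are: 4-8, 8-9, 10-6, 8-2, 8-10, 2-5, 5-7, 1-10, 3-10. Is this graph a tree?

Yes

|V| = 10, |E| = 9.
Connected and |E| = |V| - 1, which characterizes a tree.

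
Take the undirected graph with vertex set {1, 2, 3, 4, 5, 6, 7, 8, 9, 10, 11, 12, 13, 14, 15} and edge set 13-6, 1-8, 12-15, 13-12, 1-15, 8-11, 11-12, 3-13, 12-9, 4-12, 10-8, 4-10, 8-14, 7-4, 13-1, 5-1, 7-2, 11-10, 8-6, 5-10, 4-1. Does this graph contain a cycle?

Yes

The graph has 15 vertices, 21 edges, and 1 connected component.
Since 21 > 15 - 1, a cycle must exist; for instance 1-8-11-10-4-1.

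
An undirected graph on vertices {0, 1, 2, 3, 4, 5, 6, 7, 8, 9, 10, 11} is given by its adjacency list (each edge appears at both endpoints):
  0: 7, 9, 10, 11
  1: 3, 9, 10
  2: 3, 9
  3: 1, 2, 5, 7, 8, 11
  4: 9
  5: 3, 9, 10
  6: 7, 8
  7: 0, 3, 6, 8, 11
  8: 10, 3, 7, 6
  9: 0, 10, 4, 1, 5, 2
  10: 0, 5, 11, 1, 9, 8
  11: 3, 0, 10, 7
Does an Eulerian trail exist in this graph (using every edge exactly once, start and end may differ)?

No

Degrees: 0:4, 1:3, 2:2, 3:6, 4:1, 5:3, 6:2, 7:5, 8:4, 9:6, 10:6, 11:4
Odd-degree vertices: 1, 4, 5, 7 (4 total).
An Eulerian trail requires 0 or 2 odd-degree vertices; here there are 4.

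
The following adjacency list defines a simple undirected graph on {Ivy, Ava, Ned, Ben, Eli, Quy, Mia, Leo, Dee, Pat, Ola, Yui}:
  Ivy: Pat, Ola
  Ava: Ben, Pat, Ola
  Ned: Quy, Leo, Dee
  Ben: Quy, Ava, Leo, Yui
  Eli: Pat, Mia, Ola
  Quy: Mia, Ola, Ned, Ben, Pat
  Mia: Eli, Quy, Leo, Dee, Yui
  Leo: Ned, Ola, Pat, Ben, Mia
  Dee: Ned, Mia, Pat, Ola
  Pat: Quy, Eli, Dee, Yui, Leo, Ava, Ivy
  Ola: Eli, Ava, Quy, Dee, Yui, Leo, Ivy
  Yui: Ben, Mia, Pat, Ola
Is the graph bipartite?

Yes

Partition the vertices as {Ned, Ben, Mia, Pat, Ola} vs {Ivy, Ava, Eli, Quy, Leo, Dee, Yui}. Each listed edge has one endpoint in each part, so the graph is bipartite.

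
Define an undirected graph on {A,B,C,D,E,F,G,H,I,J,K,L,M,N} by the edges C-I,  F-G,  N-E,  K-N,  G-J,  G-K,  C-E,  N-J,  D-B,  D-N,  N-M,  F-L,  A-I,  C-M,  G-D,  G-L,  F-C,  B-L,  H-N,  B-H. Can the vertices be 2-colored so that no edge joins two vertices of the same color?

G-L-F-G is an odd cycle (length 3), and a bipartite graph can contain only even cycles.

No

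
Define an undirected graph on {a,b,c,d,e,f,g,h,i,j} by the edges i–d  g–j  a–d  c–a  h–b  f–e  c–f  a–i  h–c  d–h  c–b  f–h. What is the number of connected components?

Component: {g, j}
Component: {a, b, c, d, e, f, h, i}

2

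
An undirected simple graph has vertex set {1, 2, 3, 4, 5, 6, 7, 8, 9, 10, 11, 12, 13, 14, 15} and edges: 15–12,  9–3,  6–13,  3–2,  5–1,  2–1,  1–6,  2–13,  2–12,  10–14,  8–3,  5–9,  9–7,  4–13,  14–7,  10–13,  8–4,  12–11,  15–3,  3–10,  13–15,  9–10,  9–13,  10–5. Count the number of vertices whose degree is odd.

8

Degrees: 1:3, 2:4, 3:5, 4:2, 5:3, 6:2, 7:2, 8:2, 9:5, 10:5, 11:1, 12:3, 13:6, 14:2, 15:3
Odd-degree vertices: 1, 3, 5, 9, 10, 11, 12, 15.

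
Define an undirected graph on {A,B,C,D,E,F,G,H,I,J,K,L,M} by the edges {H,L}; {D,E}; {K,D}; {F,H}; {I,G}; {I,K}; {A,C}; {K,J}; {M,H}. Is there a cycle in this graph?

No

The graph has 13 vertices, 9 edges, and 4 connected components.
A forest on 13 vertices with 4 components has exactly 9 edges, which matches — so no cycle.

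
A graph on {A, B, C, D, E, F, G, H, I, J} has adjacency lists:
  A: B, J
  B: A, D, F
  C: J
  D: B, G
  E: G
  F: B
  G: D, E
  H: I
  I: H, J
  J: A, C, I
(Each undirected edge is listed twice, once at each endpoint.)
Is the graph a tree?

The graph has 10 vertices and 9 edges.
It is connected with exactly 9 edges, hence acyclic — it is a tree.

Yes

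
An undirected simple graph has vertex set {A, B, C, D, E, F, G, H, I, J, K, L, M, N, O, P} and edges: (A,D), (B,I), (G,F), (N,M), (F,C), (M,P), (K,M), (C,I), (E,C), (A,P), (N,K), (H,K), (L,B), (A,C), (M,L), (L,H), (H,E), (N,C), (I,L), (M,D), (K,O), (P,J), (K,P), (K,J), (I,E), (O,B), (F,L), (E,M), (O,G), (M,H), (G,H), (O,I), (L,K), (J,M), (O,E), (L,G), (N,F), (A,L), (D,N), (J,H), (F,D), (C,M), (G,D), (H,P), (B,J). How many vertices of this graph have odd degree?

12

Degrees: A:4, B:4, C:6, D:5, E:5, F:5, G:5, H:7, I:5, J:5, K:7, L:8, M:9, N:5, O:5, P:5
Odd-degree vertices: D, E, F, G, H, I, J, K, M, N, O, P.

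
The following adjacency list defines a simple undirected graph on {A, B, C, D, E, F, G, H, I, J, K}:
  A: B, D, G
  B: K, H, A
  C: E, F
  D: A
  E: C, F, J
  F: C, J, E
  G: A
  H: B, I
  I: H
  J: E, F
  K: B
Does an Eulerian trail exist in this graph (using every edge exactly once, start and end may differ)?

Degrees: A:3, B:3, C:2, D:1, E:3, F:3, G:1, H:2, I:1, J:2, K:1
Odd-degree vertices: A, B, D, E, F, G, I, K (8 total).
With 8 odd-degree vertices (more than two), no single trail can use every edge.

No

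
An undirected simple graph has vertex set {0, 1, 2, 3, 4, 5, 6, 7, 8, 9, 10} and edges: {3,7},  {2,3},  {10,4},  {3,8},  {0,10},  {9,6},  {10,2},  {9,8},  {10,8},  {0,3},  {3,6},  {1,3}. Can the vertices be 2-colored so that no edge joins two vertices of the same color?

A valid 2-coloring puts {3, 5, 9, 10} on one side and {0, 1, 2, 4, 6, 7, 8} on the other; every edge crosses between the two sides.

Yes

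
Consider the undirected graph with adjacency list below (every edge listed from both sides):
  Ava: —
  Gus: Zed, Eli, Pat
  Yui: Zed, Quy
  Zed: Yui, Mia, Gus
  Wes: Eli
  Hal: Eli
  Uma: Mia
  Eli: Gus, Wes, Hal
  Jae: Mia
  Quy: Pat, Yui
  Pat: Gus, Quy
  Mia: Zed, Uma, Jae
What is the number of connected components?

2

Component: {Ava}
Component: {Gus, Yui, Zed, Wes, Hal, Uma, Eli, Jae, Quy, Pat, Mia}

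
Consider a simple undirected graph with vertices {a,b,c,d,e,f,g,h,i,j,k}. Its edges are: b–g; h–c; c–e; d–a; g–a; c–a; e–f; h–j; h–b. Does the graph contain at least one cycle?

Yes

The graph has 11 vertices, 9 edges, and 3 connected components.
One cycle is a-c-h-b-g-a.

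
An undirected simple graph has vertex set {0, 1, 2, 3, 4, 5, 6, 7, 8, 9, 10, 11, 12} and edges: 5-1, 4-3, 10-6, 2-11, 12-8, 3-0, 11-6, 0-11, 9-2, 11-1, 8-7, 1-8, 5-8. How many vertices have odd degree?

6

Degrees: 0:2, 1:3, 2:2, 3:2, 4:1, 5:2, 6:2, 7:1, 8:4, 9:1, 10:1, 11:4, 12:1
Odd-degree vertices: 1, 4, 7, 9, 10, 12.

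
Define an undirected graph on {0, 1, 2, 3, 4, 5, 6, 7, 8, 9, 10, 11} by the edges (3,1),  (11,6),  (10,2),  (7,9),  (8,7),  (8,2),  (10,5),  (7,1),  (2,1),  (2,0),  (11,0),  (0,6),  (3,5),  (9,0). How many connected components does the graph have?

Component: {4}
Component: {0, 1, 2, 3, 5, 6, 7, 8, 9, 10, 11}

2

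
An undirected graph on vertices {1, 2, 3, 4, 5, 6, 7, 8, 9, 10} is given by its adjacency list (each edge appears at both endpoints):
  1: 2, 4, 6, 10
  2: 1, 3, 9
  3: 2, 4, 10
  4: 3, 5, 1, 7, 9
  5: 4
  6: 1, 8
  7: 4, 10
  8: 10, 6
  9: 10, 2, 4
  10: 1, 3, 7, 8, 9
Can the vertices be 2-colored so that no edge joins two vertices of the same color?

Yes

Color {2, 4, 6, 10} black and {1, 3, 5, 7, 8, 9} white. No edge joins two same-colored vertices, so the graph is bipartite.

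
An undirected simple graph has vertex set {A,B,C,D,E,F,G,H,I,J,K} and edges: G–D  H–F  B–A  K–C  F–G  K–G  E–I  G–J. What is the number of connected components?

Component: {A, B}
Component: {E, I}
Component: {C, D, F, G, H, J, K}

3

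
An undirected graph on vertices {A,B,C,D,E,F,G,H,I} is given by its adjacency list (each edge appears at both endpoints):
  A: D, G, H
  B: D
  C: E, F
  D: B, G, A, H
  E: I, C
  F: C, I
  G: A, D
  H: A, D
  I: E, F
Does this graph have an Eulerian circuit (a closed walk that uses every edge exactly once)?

No

Degrees: A:3, B:1, C:2, D:4, E:2, F:2, G:2, H:2, I:2
Vertices with odd degree: A, B. An Eulerian circuit requires all degrees even.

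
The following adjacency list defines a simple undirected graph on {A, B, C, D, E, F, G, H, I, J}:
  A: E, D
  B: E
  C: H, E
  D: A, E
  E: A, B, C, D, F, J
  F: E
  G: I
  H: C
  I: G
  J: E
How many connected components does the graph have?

Component: {G, I}
Component: {A, B, C, D, E, F, H, J}

2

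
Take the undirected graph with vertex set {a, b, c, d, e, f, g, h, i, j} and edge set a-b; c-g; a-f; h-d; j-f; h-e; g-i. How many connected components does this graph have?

Component: {c, g, i}
Component: {d, e, h}
Component: {a, b, f, j}

3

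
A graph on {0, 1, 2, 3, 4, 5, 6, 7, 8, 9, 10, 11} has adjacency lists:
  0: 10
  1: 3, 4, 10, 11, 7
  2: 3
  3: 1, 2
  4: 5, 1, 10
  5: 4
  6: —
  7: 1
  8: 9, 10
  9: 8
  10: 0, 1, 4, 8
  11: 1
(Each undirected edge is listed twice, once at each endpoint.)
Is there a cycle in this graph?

The graph has 12 vertices, 11 edges, and 2 connected components.
One cycle is 10-1-4-10.

Yes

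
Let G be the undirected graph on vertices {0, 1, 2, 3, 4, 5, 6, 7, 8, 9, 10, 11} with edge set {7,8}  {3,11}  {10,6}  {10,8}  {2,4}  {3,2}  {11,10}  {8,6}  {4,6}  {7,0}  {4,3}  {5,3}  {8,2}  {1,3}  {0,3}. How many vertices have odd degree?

6

Degrees: 0:2, 1:1, 2:3, 3:6, 4:3, 5:1, 6:3, 7:2, 8:4, 9:0, 10:3, 11:2
Odd-degree vertices: 1, 2, 4, 5, 6, 10.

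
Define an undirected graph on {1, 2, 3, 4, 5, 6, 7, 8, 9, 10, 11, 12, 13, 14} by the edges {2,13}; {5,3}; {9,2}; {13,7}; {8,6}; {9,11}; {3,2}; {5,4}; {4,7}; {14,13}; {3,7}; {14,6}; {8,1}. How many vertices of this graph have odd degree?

Degrees: 1:1, 2:3, 3:3, 4:2, 5:2, 6:2, 7:3, 8:2, 9:2, 10:0, 11:1, 12:0, 13:3, 14:2
Odd-degree vertices: 1, 2, 3, 7, 11, 13.

6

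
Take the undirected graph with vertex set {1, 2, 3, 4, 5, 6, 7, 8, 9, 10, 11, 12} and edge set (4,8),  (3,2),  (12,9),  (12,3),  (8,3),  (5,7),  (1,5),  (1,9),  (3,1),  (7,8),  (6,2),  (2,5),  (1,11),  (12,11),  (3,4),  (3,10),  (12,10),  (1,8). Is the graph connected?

Starting from 1 and exploring outward reaches every vertex (1, 3, 11, 5, 9, 8, 10, 12, 2, 4, 7, 6); the graph is connected.

Yes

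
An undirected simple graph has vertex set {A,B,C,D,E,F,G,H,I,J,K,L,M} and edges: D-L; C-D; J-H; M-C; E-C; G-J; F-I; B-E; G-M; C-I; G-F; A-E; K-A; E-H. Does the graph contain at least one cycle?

Yes

|V| = 13, |E| = 14, number of components = 1.
One cycle is E-H-J-G-M-C-E.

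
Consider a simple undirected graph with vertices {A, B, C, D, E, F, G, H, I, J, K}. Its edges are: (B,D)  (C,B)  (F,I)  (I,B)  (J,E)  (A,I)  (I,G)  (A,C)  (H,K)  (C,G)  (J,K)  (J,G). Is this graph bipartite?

Yes

A valid 2-coloring puts {C, D, H, I, J} on one side and {A, B, E, F, G, K} on the other; every edge crosses between the two sides.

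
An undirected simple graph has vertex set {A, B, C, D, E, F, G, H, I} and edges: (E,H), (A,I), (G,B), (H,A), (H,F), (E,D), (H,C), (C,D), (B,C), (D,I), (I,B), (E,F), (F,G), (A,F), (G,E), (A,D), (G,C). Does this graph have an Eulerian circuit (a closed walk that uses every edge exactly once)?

No

Degrees: A:4, B:3, C:4, D:4, E:4, F:4, G:4, H:4, I:3
B, I have odd degree; an Eulerian circuit needs every degree to be even, so none exists.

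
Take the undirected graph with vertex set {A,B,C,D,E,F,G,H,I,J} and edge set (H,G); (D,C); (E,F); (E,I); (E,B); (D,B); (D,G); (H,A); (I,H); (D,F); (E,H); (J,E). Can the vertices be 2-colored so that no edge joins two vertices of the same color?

No

The cycle I-H-E-I has length 3, which is odd, so the graph is not bipartite.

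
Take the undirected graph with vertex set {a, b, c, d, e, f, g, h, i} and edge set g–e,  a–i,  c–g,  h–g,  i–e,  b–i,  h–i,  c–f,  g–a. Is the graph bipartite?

Partition the vertices as {d, f, g, i} vs {a, b, c, e, h}. Each listed edge has one endpoint in each part, so the graph is bipartite.

Yes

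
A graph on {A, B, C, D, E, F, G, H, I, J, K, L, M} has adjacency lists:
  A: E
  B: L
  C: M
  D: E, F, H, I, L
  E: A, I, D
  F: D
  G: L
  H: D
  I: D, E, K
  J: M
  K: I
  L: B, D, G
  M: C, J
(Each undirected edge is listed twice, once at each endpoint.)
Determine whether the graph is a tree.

The graph has 13 vertices and 12 edges.
It is not connected, so it is not a tree.

No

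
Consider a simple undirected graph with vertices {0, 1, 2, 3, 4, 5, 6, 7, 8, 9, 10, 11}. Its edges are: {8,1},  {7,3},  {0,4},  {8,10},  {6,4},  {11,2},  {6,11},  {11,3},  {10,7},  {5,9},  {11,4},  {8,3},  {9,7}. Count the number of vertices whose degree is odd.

Degrees: 0:1, 1:1, 2:1, 3:3, 4:3, 5:1, 6:2, 7:3, 8:3, 9:2, 10:2, 11:4
Odd-degree vertices: 0, 1, 2, 3, 4, 5, 7, 8.

8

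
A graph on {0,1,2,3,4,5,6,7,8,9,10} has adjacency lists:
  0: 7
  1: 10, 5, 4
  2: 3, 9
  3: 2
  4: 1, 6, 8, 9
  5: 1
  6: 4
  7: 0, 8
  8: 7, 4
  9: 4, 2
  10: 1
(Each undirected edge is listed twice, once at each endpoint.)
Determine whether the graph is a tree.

Yes

The graph has 11 vertices and 10 edges.
Connected and |E| = |V| - 1, which characterizes a tree.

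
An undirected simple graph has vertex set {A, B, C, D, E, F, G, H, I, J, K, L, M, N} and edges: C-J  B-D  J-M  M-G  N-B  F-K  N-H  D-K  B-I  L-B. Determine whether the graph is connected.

Component: {A}
Component: {E}
Component: {C, G, J, M}
Component: {B, D, F, H, I, K, L, N}
There are 4 separate components, so the graph is not connected.

No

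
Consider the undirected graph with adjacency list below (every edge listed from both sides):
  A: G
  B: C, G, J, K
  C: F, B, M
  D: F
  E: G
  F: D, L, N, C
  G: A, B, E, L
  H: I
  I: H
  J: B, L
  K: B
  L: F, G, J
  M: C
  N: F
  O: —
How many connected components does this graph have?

3

Component: {O}
Component: {H, I}
Component: {A, B, C, D, E, F, G, J, K, L, M, N}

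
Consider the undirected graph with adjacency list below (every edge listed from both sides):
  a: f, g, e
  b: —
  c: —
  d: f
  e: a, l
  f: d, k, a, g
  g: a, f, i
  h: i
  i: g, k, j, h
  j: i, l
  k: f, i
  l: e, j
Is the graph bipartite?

No

The cycle g-f-a-g has length 3, which is odd, so the graph is not bipartite.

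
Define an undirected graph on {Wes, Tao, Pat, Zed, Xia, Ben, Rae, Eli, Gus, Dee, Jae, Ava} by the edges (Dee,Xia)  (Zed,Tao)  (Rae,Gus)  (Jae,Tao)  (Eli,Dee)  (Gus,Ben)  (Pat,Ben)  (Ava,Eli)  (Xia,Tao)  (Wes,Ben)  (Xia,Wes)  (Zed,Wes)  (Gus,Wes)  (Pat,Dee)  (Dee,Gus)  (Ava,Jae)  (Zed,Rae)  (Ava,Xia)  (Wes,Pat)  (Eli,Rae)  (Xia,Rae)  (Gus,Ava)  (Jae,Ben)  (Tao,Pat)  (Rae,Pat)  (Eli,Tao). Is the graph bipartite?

No

Gus-Ben-Wes-Gus is an odd cycle (length 3), and a bipartite graph can contain only even cycles.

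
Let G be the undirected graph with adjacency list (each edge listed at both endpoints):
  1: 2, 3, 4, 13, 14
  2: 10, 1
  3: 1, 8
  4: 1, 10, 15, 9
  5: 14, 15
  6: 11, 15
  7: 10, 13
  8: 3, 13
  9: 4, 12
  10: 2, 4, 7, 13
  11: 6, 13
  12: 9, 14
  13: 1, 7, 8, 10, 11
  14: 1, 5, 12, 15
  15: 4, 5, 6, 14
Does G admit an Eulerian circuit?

Degrees: 1:5, 2:2, 3:2, 4:4, 5:2, 6:2, 7:2, 8:2, 9:2, 10:4, 11:2, 12:2, 13:5, 14:4, 15:4
1, 13 have odd degree; an Eulerian circuit needs every degree to be even, so none exists.

No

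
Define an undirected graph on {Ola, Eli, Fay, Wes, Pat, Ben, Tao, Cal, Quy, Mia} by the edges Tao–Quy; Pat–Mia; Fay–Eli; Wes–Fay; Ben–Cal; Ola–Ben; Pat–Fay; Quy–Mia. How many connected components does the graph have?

2

Component: {Ola, Ben, Cal}
Component: {Eli, Fay, Wes, Pat, Tao, Quy, Mia}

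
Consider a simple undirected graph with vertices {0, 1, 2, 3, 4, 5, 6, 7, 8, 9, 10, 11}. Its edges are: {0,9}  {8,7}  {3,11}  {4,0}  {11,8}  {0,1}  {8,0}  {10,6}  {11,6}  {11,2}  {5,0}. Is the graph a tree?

Yes

The graph has 12 vertices and 11 edges.
It is connected with exactly 11 edges, hence acyclic — it is a tree.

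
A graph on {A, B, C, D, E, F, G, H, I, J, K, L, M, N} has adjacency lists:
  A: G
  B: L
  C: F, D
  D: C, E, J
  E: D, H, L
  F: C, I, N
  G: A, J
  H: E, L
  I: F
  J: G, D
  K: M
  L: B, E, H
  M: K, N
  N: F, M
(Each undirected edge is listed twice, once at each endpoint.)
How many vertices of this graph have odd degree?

8

Degrees: A:1, B:1, C:2, D:3, E:3, F:3, G:2, H:2, I:1, J:2, K:1, L:3, M:2, N:2
Odd-degree vertices: A, B, D, E, F, I, K, L.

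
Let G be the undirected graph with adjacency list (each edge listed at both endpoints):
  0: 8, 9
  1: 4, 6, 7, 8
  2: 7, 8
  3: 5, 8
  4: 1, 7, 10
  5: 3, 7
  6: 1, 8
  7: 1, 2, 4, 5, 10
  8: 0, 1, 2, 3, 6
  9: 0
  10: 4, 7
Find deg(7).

Neighbors of 7: 1, 2, 4, 5, 10.

5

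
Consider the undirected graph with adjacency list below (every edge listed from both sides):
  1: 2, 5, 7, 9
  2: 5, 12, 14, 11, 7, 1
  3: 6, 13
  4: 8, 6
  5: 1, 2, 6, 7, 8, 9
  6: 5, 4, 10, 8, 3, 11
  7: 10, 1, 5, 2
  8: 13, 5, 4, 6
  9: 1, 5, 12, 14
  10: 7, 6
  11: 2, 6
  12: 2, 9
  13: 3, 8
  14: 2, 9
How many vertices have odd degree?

0

Degrees: 1:4, 2:6, 3:2, 4:2, 5:6, 6:6, 7:4, 8:4, 9:4, 10:2, 11:2, 12:2, 13:2, 14:2
Odd-degree vertices: none.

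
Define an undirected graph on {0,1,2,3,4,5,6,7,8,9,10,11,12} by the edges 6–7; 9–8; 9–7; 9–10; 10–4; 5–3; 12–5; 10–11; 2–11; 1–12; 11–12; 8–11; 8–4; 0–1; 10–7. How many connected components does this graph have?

1

Component: {0, 1, 2, 3, 4, 5, 6, 7, 8, 9, 10, 11, 12}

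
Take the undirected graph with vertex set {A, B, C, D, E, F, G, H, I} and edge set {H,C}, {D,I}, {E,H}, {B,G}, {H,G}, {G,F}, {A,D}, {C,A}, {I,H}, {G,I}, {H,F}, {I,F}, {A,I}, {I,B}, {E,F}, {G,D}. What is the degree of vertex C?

Neighbors of C: A, H.

2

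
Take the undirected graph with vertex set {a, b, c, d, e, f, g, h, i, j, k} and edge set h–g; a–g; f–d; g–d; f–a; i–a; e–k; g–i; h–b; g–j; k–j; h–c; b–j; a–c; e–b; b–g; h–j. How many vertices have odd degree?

Degrees: a:4, b:4, c:2, d:2, e:2, f:2, g:6, h:4, i:2, j:4, k:2
Odd-degree vertices: none.

0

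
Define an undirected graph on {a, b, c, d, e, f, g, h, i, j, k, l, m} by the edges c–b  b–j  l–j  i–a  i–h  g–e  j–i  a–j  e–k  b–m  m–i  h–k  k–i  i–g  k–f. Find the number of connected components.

2

Component: {d}
Component: {a, b, c, e, f, g, h, i, j, k, l, m}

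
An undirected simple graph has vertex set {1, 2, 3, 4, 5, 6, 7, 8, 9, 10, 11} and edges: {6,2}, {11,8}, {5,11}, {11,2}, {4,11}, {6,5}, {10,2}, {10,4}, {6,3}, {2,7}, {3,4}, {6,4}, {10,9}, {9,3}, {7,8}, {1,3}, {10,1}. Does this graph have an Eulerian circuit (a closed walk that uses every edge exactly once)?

Yes

Degrees: 1:2, 2:4, 3:4, 4:4, 5:2, 6:4, 7:2, 8:2, 9:2, 10:4, 11:4
Every vertex has even degree and the edges form a single connected piece, so an Eulerian circuit exists.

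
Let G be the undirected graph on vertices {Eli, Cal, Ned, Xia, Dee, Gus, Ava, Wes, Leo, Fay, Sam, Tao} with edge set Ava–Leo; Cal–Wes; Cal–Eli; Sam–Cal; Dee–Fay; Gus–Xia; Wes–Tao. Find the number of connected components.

5

Component: {Ned}
Component: {Xia, Gus}
Component: {Dee, Fay}
Component: {Ava, Leo}
Component: {Eli, Cal, Wes, Sam, Tao}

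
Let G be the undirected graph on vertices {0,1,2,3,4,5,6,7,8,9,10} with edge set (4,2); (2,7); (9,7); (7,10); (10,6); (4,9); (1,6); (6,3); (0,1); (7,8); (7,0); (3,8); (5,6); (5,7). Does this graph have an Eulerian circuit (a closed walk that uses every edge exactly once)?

Yes

Degrees: 0:2, 1:2, 2:2, 3:2, 4:2, 5:2, 6:4, 7:6, 8:2, 9:2, 10:2
Every vertex has even degree and the edges form a single connected piece, so an Eulerian circuit exists.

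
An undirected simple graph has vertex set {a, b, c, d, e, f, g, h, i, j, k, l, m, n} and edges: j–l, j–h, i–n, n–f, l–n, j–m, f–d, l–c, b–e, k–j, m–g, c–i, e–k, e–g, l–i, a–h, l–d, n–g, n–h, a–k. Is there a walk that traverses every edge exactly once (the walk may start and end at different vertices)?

No

Degrees: a:2, b:1, c:2, d:2, e:3, f:2, g:3, h:3, i:3, j:4, k:3, l:5, m:2, n:5
Odd-degree vertices: b, e, g, h, i, k, l, n (8 total).
With 8 odd-degree vertices (more than two), no single trail can use every edge.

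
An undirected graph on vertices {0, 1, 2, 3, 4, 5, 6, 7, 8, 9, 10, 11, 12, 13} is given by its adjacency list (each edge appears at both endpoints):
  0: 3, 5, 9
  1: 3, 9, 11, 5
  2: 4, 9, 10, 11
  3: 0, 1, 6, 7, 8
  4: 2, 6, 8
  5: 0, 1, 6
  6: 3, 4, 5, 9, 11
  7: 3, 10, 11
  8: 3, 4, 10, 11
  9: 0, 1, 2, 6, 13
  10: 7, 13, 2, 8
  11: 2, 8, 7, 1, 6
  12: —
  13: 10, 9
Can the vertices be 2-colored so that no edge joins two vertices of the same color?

Yes

Color {3, 4, 5, 9, 10, 11, 12} black and {0, 1, 2, 6, 7, 8, 13} white. No edge joins two same-colored vertices, so the graph is bipartite.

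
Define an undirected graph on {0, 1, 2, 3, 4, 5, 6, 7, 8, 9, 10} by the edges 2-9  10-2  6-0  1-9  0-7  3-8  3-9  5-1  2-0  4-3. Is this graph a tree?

Yes

|V| = 11, |E| = 10.
It is connected with exactly 10 edges, hence acyclic — it is a tree.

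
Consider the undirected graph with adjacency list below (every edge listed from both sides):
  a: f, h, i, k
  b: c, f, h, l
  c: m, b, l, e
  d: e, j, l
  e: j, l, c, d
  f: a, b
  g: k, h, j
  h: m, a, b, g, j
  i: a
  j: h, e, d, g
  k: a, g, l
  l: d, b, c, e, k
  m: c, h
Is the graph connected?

A breadth-first search from a visits a, k, h, i, f, l, g, j, b, m, d, e, c — all 13 vertices — so the graph is connected.

Yes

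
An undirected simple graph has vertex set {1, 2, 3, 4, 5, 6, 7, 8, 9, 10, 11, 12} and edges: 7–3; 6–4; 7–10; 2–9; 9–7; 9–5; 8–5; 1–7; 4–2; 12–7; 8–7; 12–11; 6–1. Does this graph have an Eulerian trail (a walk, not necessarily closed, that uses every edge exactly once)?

No

Degrees: 1:2, 2:2, 3:1, 4:2, 5:2, 6:2, 7:6, 8:2, 9:3, 10:1, 11:1, 12:2
Odd-degree vertices: 3, 9, 10, 11 (4 total).
With 4 odd-degree vertices (more than two), no single trail can use every edge.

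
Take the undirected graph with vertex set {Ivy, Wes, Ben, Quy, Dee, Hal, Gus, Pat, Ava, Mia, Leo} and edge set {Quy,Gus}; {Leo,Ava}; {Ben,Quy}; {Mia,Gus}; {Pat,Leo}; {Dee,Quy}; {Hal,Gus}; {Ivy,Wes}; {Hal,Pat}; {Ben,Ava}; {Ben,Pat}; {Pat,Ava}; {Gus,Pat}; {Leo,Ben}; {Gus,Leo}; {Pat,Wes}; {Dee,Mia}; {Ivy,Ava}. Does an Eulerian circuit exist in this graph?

Degrees: Ivy:2, Wes:2, Ben:4, Quy:3, Dee:2, Hal:2, Gus:5, Pat:6, Ava:4, Mia:2, Leo:4
Vertices with odd degree: Quy, Gus. An Eulerian circuit requires all degrees even.

No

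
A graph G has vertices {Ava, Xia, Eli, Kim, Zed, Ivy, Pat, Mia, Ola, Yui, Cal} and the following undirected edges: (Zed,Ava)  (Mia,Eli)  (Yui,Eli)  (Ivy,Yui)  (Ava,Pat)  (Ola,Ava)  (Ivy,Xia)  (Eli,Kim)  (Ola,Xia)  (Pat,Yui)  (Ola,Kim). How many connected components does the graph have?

Component: {Cal}
Component: {Ava, Xia, Eli, Kim, Zed, Ivy, Pat, Mia, Ola, Yui}

2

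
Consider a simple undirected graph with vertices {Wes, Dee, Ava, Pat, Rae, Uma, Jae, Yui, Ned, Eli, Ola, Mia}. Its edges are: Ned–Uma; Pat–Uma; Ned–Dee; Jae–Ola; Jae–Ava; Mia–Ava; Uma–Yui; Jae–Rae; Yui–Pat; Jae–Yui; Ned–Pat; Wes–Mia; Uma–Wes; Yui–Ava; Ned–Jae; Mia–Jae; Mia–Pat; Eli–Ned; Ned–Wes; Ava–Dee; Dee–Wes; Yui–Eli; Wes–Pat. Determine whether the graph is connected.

Yes

Starting from Wes and exploring outward reaches every vertex (Wes, Pat, Dee, Uma, Mia, Ned, Yui, Ava, Jae, Eli, Rae, Ola); the graph is connected.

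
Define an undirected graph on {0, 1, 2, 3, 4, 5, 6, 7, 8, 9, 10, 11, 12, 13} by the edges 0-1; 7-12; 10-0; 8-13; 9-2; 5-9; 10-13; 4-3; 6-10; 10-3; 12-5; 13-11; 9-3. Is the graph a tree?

The graph has 14 vertices and 13 edges.
It is connected with exactly 13 edges, hence acyclic — it is a tree.

Yes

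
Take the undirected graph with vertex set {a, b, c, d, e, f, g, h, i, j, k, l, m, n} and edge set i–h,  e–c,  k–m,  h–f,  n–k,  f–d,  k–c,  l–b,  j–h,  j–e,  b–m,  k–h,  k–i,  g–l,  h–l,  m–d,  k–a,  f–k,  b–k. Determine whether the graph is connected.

Yes

Starting from a and exploring outward reaches every vertex (a, k, h, m, n, c, i, b, f, j, l, d, e, g); the graph is connected.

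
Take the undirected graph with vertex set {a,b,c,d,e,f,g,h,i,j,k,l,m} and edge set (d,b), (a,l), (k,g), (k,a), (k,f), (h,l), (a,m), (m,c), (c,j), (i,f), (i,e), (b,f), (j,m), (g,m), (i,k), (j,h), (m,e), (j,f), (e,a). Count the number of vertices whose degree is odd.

Degrees: a:4, b:2, c:2, d:1, e:3, f:4, g:2, h:2, i:3, j:4, k:4, l:2, m:5
Odd-degree vertices: d, e, i, m.

4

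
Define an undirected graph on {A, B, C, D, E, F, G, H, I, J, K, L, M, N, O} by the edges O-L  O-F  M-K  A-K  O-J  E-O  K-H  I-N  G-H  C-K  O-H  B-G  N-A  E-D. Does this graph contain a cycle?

|V| = 15, |E| = 14, number of components = 1.
A forest on 15 vertices with 1 component has exactly 14 edges, which matches — so no cycle.

No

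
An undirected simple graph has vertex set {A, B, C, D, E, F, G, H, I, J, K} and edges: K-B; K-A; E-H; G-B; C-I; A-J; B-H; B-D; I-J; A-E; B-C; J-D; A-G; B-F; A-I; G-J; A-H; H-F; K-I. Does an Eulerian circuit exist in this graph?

No

Degrees: A:6, B:6, C:2, D:2, E:2, F:2, G:3, H:4, I:4, J:4, K:3
G, K have odd degree; an Eulerian circuit needs every degree to be even, so none exists.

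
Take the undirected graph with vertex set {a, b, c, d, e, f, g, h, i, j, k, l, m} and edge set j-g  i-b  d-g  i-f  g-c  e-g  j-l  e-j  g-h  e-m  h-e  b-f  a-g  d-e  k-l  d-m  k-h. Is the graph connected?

No

Component: {b, f, i}
Component: {a, c, d, e, g, h, j, k, l, m}
There are 2 separate components, so the graph is not connected.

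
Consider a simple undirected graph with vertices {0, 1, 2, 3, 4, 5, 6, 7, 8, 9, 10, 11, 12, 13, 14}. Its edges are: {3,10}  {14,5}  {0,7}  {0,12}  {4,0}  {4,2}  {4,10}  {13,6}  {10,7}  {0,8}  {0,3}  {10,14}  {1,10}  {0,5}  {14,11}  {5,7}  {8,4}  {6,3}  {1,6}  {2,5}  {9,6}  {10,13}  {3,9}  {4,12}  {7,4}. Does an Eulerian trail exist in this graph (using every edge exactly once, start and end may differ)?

Degrees: 0:6, 1:2, 2:2, 3:4, 4:6, 5:4, 6:4, 7:4, 8:2, 9:2, 10:6, 11:1, 12:2, 13:2, 14:3
Odd-degree vertices: 11, 14 (2 total).
The non-isolated vertices are connected and exactly 2 have odd degree, so an Eulerian trail exists (from 11 to 14).

Yes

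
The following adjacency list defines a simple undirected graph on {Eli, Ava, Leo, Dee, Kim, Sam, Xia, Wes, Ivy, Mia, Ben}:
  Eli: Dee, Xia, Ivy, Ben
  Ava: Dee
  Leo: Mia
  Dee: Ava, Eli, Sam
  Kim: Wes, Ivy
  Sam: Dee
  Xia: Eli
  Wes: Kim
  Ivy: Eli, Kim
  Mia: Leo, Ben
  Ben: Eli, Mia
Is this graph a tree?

The graph has 11 vertices and 10 edges.
Connected and |E| = |V| - 1, which characterizes a tree.

Yes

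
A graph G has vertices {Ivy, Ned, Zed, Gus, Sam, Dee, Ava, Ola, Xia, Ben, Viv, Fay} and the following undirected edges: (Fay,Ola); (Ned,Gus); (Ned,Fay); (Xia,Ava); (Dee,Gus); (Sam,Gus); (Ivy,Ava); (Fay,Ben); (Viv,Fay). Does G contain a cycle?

No

The graph has 12 vertices, 9 edges, and 3 connected components.
A forest on 12 vertices with 3 components has exactly 9 edges, which matches — so no cycle.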